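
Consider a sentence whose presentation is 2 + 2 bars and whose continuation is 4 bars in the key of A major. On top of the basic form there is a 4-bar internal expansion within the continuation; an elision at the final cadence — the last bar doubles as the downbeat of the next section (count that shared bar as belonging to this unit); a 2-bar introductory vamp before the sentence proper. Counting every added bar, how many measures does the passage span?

Basic sentence: 2 + 2 + 4 = 8 bars.
8 (basic form) + 4 (internal expansion) + 2 (introduction) = 14.
The elision shares a bar with the next section but does not change this unit's count.

14 measures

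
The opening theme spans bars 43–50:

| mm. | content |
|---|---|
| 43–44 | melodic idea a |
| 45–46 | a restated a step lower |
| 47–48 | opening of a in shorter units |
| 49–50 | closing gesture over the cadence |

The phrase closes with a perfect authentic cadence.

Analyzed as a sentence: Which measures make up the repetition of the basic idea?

The presentation of a sentence is the basic idea (mm. 43–44) plus its repetition (mm. 45–46); the repetition of the basic idea is therefore measures 45–46.

measures 45–46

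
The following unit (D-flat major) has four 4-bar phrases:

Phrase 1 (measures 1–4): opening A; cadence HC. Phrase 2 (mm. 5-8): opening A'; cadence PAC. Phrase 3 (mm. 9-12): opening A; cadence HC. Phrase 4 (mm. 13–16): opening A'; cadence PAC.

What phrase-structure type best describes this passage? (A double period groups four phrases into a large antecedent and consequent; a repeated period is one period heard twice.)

The cadence pattern HC–PAC–HC–PAC is weak–strong twice, and phrases 3–4 restate phrases 1–2: a period heard twice, not a double period (which would end weakly at phrase 2).

repeated period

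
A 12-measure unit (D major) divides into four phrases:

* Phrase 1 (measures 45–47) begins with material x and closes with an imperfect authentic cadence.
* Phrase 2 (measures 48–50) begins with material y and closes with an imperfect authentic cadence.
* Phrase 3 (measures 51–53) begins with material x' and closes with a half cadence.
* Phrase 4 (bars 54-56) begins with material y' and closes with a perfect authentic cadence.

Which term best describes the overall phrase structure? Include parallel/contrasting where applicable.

parallel double period

Four phrases in two halves: the first half (measures 45-50) ends with an imperfect authentic cadence, the second (mm. 51–56) with a perfect authentic cadence — a large antecedent–consequent pair, i.e. a double period.
Phrase 3 begins with the same material as phrase 1, making it parallel.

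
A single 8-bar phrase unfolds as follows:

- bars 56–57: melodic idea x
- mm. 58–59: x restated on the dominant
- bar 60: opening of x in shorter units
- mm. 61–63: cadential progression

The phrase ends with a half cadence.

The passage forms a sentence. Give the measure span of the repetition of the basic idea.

measures 58–59

The presentation of a sentence is the basic idea (bars 56–57) plus its repetition (mm. 58–59); the repetition of the basic idea is therefore bars 58-59.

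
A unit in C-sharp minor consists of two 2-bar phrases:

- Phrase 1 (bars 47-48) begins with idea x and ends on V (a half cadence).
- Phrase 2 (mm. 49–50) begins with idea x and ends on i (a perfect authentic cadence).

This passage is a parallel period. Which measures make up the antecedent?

measures 47–48

The antecedent is the phrase ending with the weaker cadence (half cadence, phrase 1) and the consequent the one ending more conclusively (perfect authentic cadence, phrase 2); the antecedent is mm. 47-48.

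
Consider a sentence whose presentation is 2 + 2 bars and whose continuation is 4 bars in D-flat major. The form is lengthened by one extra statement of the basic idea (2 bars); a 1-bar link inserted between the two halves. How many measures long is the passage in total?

11 measures

Basic sentence: 2 + 2 + 4 = 8 bars.
8 (basic form) + 2 (extra statement) + 1 (link) = 11.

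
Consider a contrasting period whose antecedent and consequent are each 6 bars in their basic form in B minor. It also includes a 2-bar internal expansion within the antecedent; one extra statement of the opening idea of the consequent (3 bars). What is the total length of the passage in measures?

17 measures

Basic contrasting period: 6 + 6 = 12 bars.
12 (basic form) + 2 (internal expansion) + 3 (extra statement) = 17.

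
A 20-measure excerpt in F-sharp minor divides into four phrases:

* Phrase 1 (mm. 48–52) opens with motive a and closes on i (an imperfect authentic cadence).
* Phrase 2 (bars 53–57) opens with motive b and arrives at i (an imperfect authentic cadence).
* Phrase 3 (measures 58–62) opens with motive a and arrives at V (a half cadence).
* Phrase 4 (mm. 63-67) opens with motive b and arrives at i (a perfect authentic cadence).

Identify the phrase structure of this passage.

parallel double period

Four phrases in two halves: the first half (mm. 48-57) ends with an imperfect authentic cadence, the second (bars 58–67) with a perfect authentic cadence — a large antecedent–consequent pair, i.e. a double period.
Phrase 3 begins with the same material as phrase 1, making it parallel.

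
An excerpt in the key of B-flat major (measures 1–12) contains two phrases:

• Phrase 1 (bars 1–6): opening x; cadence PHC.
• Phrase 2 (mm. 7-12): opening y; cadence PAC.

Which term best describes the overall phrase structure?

Phrase 1 ends with a Phrygian half cadence (weaker) and phrase 2 with a perfect authentic cadence (stronger): antecedent + consequent = a period.
The two phrases open with different material (x / y), so the period is contrasting.

contrasting period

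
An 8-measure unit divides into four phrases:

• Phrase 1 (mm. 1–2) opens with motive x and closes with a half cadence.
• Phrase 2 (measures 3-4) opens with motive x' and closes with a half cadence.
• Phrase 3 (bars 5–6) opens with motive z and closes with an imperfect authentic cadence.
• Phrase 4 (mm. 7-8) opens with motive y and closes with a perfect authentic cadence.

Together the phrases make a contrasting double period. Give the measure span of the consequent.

measures 5–8

In a double period the first pair of phrases (ending half cadence) is the large antecedent and the second pair (ending perfect authentic cadence) is the large consequent; the consequent is measures 5–8.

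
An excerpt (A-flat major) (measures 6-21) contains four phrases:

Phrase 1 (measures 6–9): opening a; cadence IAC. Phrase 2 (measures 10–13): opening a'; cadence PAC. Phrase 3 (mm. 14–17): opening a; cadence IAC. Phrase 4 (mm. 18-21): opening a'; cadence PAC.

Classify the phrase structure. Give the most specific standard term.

repeated period

The cadence pattern IAC–PAC–IAC–PAC is weak–strong twice, and phrases 3–4 restate phrases 1–2: a period heard twice, not a double period (which would end weakly at phrase 2).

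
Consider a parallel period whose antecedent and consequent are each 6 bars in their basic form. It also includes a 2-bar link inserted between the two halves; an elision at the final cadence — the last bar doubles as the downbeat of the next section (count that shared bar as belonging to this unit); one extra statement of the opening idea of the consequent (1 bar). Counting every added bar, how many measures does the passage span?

Basic parallel period: 6 + 6 = 12 bars.
12 (basic form) + 2 (link) + 1 (extra statement) = 15.
The elision shares a bar with the next section but does not change this unit's count.

15 measures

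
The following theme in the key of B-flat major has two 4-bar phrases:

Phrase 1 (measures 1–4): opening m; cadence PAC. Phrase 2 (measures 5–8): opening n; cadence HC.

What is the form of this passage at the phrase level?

The second phrase closes with a half cadence, which is not stronger than the first phrase's perfect authentic cadence; without a weak→strong cadential pair there is no antecedent–consequent relationship, so this is a phrase group rather than a period.

phrase group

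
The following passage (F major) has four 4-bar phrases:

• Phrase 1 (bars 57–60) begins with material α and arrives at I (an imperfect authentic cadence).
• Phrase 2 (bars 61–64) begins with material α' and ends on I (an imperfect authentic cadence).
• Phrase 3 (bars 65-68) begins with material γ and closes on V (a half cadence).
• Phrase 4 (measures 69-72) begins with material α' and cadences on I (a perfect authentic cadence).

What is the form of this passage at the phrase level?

Four phrases in two halves: the first half (mm. 57-64) ends with an imperfect authentic cadence, the second (bars 65–72) with a perfect authentic cadence — a large antecedent–consequent pair, i.e. a double period.
Phrase 3 begins with different material from phrase 1, making it contrasting.

contrasting double period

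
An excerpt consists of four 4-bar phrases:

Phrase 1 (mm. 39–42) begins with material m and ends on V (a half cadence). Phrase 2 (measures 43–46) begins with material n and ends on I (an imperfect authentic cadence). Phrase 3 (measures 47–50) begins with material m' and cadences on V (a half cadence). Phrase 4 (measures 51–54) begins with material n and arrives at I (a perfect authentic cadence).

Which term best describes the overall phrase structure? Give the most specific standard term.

Four phrases in two halves: the first half (bars 39–46) ends with an imperfect authentic cadence, the second (bars 47-54) with a perfect authentic cadence — a large antecedent–consequent pair, i.e. a double period.
Phrase 3 begins with the same material as phrase 1, making it parallel.

parallel double period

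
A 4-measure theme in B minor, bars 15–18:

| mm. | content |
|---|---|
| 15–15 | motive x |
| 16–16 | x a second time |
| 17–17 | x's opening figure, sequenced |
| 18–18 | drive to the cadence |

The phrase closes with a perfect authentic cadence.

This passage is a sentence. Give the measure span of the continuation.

measures 17–18

After the presentation (measures 15–16), the continuation covers the fragmentation through the cadence: mm. 17-18.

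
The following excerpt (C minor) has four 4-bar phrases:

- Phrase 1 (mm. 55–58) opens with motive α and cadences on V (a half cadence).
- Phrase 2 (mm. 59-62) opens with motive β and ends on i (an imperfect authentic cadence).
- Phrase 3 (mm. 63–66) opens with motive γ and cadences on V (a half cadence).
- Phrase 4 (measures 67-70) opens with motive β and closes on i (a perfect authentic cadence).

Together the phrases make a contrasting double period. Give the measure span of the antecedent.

measures 55–62

In a double period the first pair of phrases (ending imperfect authentic cadence) is the large antecedent and the second pair (ending perfect authentic cadence) is the large consequent; the antecedent is measures 55–62.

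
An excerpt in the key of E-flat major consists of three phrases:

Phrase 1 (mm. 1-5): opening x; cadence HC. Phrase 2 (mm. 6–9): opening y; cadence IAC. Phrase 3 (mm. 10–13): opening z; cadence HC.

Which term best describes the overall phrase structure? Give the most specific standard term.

The final phrase closes with a half cadence, which is not stronger than the preceding imperfect authentic cadence; the 3 phrases lack an overall antecedent–consequent design and so form a phrase group.

phrase group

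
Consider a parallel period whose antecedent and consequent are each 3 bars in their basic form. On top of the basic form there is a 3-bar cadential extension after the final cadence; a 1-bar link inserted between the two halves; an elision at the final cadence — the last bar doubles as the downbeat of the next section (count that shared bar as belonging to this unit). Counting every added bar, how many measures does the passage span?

10 measures

Basic parallel period: 3 + 3 = 6 bars.
6 (basic form) + 3 (cadential extension) + 1 (link) = 10.
The elision shares a bar with the next section but does not change this unit's count.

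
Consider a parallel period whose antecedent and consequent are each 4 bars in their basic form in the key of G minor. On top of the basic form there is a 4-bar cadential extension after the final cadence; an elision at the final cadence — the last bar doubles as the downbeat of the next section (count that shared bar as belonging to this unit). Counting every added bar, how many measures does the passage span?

Basic parallel period: 4 + 4 = 8 bars.
8 (basic form) + 4 (cadential extension) = 12.
The elision shares a bar with the next section but does not change this unit's count.

12 measures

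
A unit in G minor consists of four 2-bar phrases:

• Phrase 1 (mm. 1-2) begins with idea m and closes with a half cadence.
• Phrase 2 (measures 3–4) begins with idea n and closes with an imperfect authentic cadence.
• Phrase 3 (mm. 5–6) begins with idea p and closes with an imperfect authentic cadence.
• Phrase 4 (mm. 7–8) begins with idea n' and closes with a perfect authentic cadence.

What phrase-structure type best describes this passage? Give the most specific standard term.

contrasting double period

Four phrases in two halves: the first half (bars 1–4) ends with an imperfect authentic cadence, the second (measures 5–8) with a perfect authentic cadence — a large antecedent–consequent pair, i.e. a double period.
Phrase 3 begins with different material from phrase 1, making it contrasting.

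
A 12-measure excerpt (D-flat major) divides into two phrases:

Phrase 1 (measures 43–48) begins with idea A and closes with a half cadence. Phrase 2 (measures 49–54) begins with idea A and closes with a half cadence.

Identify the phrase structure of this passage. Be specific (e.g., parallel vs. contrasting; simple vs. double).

repeated phrase

Both phrases have the same opening (A) and the same cadence (half cadence): the second is a restatement, not a consequent, so this is a repeated phrase rather than a period.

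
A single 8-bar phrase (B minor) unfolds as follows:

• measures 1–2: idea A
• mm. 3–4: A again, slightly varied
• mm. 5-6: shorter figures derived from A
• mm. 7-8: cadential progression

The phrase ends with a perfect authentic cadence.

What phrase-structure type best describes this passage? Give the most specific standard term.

sentence

Basic idea (measures 1–2) + its repetition (mm. 3-4) form the presentation; fragmentation and cadence (mm. 5–8) form the continuation — the 8-bar whole is a sentence.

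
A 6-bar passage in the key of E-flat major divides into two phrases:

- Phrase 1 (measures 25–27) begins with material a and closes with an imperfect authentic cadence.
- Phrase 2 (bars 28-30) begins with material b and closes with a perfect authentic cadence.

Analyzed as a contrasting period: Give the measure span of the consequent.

The antecedent is the phrase ending with the weaker cadence (imperfect authentic cadence, phrase 1) and the consequent the one ending more conclusively (perfect authentic cadence, phrase 2); the consequent is bars 28–30.

measures 28–30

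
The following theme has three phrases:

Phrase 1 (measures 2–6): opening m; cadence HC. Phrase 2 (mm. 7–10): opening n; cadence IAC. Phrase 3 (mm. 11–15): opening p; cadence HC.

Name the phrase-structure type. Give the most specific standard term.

The final phrase closes with a half cadence, which is not stronger than the preceding imperfect authentic cadence; the 3 phrases lack an overall antecedent–consequent design and so form a phrase group.

phrase group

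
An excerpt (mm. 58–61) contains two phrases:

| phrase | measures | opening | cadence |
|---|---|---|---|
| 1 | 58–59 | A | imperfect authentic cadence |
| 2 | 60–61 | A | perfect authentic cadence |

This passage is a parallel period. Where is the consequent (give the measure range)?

measures 60–61

The antecedent is the phrase ending with the weaker cadence (imperfect authentic cadence, phrase 1) and the consequent the one ending more conclusively (perfect authentic cadence, phrase 2); the consequent is measures 60–61.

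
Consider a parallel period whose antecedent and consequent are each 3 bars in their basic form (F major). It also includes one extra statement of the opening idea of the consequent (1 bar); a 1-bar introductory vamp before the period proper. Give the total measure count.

8 measures

Basic parallel period: 3 + 3 = 6 bars.
6 (basic form) + 1 (extra statement) + 1 (introduction) = 8.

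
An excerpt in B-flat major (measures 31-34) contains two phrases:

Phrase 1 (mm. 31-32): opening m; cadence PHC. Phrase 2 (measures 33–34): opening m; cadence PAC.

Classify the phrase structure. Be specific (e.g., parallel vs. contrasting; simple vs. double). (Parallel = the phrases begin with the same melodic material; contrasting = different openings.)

parallel period

Phrase 1 ends with a Phrygian half cadence (weaker) and phrase 2 with a perfect authentic cadence (stronger): antecedent + consequent = a period.
The two phrases open with the same material (m / m), so the period is parallel.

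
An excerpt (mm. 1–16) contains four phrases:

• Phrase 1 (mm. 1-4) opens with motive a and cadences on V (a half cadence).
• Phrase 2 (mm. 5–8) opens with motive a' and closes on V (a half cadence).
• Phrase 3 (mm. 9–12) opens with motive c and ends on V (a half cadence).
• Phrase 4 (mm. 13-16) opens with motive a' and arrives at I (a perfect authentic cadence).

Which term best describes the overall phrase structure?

contrasting double period

Four phrases in two halves: the first half (measures 1–8) ends with a half cadence, the second (mm. 9–16) with a perfect authentic cadence — a large antecedent–consequent pair, i.e. a double period.
Phrase 3 begins with different material from phrase 1, making it contrasting.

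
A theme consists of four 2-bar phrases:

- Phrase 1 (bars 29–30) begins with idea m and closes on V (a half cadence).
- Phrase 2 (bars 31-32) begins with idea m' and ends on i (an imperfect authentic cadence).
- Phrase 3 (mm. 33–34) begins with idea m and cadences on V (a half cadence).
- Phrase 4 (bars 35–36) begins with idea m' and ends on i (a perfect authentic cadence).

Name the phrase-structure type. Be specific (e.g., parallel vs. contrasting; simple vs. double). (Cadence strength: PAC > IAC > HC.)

parallel double period

Four phrases in two halves: the first half (mm. 29–32) ends with an imperfect authentic cadence, the second (mm. 33–36) with a perfect authentic cadence — a large antecedent–consequent pair, i.e. a double period.
Phrase 3 begins with the same material as phrase 1, making it parallel.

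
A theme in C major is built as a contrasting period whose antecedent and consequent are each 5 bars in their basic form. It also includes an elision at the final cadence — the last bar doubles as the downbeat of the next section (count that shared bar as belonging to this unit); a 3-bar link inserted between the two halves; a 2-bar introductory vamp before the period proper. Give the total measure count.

Basic contrasting period: 5 + 5 = 10 bars.
10 (basic form) + 3 (link) + 2 (introduction) = 15.
The elision shares a bar with the next section but does not change this unit's count.

15 measures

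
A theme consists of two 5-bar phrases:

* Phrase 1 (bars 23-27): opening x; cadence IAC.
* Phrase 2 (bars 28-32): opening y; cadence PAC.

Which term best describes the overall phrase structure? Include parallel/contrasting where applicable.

contrasting period

Phrase 1 ends with an imperfect authentic cadence (weaker) and phrase 2 with a perfect authentic cadence (stronger): antecedent + consequent = a period.
The two phrases open with different material (x / y), so the period is contrasting.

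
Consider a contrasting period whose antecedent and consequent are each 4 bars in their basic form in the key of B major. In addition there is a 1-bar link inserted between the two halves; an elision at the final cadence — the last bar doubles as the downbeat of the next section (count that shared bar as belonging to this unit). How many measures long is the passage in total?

9 measures

Basic contrasting period: 4 + 4 = 8 bars.
8 (basic form) + 1 (link) = 9.
The elision shares a bar with the next section but does not change this unit's count.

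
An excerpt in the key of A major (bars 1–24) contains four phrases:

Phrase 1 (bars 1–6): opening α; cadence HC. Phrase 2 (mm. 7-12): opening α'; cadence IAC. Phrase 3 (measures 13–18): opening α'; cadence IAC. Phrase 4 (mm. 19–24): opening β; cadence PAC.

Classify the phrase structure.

parallel double period

Four phrases in two halves: the first half (measures 1–12) ends with an imperfect authentic cadence, the second (mm. 13–24) with a perfect authentic cadence — a large antecedent–consequent pair, i.e. a double period.
Phrase 3 begins with the same material as phrase 1, making it parallel.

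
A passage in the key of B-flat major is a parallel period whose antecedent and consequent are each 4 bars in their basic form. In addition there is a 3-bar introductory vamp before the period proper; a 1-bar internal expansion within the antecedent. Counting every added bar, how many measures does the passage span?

Basic parallel period: 4 + 4 = 8 bars.
8 (basic form) + 3 (introduction) + 1 (internal expansion) = 12.

12 measures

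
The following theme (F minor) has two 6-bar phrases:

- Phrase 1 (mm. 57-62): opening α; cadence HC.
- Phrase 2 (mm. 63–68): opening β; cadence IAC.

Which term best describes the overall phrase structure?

Phrase 1 ends with a half cadence (weaker) and phrase 2 with an imperfect authentic cadence (stronger): antecedent + consequent = a period.
The two phrases open with different material (α / β), so the period is contrasting.

contrasting period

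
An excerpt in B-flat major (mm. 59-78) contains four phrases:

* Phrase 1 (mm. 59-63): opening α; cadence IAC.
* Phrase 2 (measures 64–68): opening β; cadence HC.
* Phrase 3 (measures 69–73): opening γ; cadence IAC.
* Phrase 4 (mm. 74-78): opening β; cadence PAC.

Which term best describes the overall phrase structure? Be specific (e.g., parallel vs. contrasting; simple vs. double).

Four phrases in two halves: the first half (mm. 59-68) ends with a half cadence, the second (measures 69-78) with a perfect authentic cadence — a large antecedent–consequent pair, i.e. a double period.
Phrase 3 begins with different material from phrase 1, making it contrasting.

contrasting double period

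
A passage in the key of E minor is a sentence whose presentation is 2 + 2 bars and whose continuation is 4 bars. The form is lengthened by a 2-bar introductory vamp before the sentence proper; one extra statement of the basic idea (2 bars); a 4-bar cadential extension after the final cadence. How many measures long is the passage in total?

16 measures

Basic sentence: 2 + 2 + 4 = 8 bars.
8 (basic form) + 2 (introduction) + 2 (extra statement) + 4 (cadential extension) = 16.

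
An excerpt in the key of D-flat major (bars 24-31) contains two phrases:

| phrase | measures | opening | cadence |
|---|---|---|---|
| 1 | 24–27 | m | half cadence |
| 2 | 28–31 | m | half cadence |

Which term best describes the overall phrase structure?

repeated phrase

Both phrases have the same opening (m) and the same cadence (half cadence): the second is a restatement, not a consequent, so this is a repeated phrase rather than a period.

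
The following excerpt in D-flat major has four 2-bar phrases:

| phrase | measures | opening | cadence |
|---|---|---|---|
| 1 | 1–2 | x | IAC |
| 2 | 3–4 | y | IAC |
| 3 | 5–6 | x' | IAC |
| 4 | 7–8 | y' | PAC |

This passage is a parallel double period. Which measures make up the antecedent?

In a double period the four phrases pair into a large antecedent (phrases 1–2, ending imperfect authentic cadence) and a large consequent (phrases 3–4, ending perfect authentic cadence). The antecedent spans measures 1-4.

measures 1–4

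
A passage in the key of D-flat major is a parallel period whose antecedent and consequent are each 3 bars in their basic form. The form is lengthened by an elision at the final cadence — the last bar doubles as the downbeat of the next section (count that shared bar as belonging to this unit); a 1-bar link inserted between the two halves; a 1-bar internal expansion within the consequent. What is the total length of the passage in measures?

Basic parallel period: 3 + 3 = 6 bars.
6 (basic form) + 1 (link) + 1 (internal expansion) = 8.
The elision shares a bar with the next section but does not change this unit's count.

8 measures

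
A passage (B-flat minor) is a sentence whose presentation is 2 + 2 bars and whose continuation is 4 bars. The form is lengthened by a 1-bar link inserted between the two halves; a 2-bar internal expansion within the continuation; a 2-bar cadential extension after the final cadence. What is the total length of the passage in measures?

13 measures

Basic sentence: 2 + 2 + 4 = 8 bars.
8 (basic form) + 1 (link) + 2 (internal expansion) + 2 (cadential extension) = 13.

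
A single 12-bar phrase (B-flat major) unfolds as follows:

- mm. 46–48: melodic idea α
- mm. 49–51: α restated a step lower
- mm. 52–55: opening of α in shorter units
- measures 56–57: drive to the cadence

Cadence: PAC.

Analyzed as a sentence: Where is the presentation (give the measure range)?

measures 46–51

The presentation of a sentence is the basic idea (measures 46-48) plus its repetition (mm. 49–51); the presentation is therefore mm. 46–51.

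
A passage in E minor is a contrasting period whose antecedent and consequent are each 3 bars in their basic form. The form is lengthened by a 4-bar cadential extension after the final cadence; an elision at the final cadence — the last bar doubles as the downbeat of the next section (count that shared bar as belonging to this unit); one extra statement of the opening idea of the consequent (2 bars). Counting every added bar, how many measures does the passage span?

12 measures

Basic contrasting period: 3 + 3 = 6 bars.
6 (basic form) + 4 (cadential extension) + 2 (extra statement) = 12.
The elision shares a bar with the next section but does not change this unit's count.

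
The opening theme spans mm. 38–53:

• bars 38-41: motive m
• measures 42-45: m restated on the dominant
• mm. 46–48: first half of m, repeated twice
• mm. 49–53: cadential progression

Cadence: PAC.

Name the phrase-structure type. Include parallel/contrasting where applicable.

sentence

Basic idea (mm. 38-41) + its repetition (bars 42-45) form the presentation; fragmentation and cadence (bars 46–53) form the continuation — the 16-bar whole is a sentence.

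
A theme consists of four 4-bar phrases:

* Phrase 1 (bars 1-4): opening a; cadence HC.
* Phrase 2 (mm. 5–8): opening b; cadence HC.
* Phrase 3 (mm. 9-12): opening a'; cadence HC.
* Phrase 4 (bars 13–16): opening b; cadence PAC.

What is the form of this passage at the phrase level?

Four phrases in two halves: the first half (measures 1–8) ends with a half cadence, the second (bars 9-16) with a perfect authentic cadence — a large antecedent–consequent pair, i.e. a double period.
Phrase 3 begins with the same material as phrase 1, making it parallel.

parallel double period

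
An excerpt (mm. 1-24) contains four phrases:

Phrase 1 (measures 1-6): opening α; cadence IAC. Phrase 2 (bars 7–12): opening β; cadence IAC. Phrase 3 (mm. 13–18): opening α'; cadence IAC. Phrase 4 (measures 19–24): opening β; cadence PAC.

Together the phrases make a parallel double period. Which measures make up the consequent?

In a double period the first pair of phrases (ending imperfect authentic cadence) is the large antecedent and the second pair (ending perfect authentic cadence) is the large consequent; the consequent is measures 13–24.

measures 13–24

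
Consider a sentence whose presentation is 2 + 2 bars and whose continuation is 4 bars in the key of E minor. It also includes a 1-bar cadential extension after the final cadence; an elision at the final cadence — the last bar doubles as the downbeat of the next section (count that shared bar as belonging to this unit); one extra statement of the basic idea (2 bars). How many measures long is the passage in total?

Basic sentence: 2 + 2 + 4 = 8 bars.
8 (basic form) + 1 (cadential extension) + 2 (extra statement) = 11.
The elision shares a bar with the next section but does not change this unit's count.

11 measures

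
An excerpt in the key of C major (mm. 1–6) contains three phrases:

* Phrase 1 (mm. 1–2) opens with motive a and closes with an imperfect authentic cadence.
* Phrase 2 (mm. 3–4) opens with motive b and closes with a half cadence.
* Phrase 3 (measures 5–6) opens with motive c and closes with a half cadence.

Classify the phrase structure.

phrase group

The final phrase closes with a half cadence, which is not stronger than the preceding half cadence; the 3 phrases lack an overall antecedent–consequent design and so form a phrase group.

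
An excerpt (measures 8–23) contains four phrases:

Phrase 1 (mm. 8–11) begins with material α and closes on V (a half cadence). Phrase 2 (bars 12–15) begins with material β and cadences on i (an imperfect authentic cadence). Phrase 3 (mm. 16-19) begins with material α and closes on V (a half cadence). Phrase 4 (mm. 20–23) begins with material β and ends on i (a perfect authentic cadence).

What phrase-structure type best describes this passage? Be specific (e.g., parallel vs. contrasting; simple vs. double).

parallel double period

Four phrases in two halves: the first half (bars 8–15) ends with an imperfect authentic cadence, the second (bars 16–23) with a perfect authentic cadence — a large antecedent–consequent pair, i.e. a double period.
Phrase 3 begins with the same material as phrase 1, making it parallel.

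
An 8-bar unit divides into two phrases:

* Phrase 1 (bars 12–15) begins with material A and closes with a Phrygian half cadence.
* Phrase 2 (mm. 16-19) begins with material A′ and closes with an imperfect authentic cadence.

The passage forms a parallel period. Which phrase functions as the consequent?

The phrase ending with the weaker cadence (Phrygian half cadence) is the antecedent; the one ending more conclusively (imperfect authentic cadence) is the consequent. The consequent is phrase 2.

phrase 2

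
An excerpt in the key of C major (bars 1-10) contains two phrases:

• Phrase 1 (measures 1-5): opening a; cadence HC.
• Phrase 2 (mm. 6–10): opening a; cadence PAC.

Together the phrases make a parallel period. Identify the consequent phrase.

The phrase ending with the weaker cadence (half cadence) is the antecedent; the one ending more conclusively (perfect authentic cadence) is the consequent. The consequent is phrase 2.

phrase 2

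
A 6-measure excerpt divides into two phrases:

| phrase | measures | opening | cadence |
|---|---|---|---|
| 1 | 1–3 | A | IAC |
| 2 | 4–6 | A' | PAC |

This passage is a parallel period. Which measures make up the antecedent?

The antecedent is the phrase ending with the weaker cadence (imperfect authentic cadence, phrase 1) and the consequent the one ending more conclusively (perfect authentic cadence, phrase 2); the antecedent is mm. 1–3.

measures 1–3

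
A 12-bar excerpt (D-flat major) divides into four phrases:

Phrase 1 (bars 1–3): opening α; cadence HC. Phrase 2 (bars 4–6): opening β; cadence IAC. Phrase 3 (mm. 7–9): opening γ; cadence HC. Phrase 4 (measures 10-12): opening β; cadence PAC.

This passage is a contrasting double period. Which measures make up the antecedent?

In a double period the four phrases pair into a large antecedent (phrases 1–2, ending imperfect authentic cadence) and a large consequent (phrases 3–4, ending perfect authentic cadence). The antecedent spans bars 1–6.

measures 1–6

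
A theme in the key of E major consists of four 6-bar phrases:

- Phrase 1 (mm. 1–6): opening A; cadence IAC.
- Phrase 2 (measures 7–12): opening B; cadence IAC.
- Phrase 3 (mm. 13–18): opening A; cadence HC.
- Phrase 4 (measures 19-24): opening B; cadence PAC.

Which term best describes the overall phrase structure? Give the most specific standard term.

Four phrases in two halves: the first half (bars 1–12) ends with an imperfect authentic cadence, the second (mm. 13-24) with a perfect authentic cadence — a large antecedent–consequent pair, i.e. a double period.
Phrase 3 begins with the same material as phrase 1, making it parallel.

parallel double period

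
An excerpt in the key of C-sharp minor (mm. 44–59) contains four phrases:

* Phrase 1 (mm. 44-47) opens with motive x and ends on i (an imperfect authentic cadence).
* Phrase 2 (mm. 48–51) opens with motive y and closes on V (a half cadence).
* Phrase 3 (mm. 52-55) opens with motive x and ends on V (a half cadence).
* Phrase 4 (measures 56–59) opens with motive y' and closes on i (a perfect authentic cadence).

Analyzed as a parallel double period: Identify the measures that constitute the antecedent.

In a double period the four phrases pair into a large antecedent (phrases 1–2, ending half cadence) and a large consequent (phrases 3–4, ending perfect authentic cadence). The antecedent spans bars 44–51.

measures 44–51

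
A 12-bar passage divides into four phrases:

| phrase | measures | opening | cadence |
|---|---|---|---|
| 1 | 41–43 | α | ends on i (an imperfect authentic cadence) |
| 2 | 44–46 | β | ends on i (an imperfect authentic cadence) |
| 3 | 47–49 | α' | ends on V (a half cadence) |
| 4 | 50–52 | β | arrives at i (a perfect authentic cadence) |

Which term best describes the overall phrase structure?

parallel double period

Four phrases in two halves: the first half (mm. 41–46) ends with an imperfect authentic cadence, the second (mm. 47–52) with a perfect authentic cadence — a large antecedent–consequent pair, i.e. a double period.
Phrase 3 begins with the same material as phrase 1, making it parallel.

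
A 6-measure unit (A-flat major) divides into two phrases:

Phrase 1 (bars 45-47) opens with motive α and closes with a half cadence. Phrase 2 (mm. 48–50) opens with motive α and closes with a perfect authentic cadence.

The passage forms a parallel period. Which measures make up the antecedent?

measures 45–47

The phrase ending with the weaker cadence (half cadence) is the antecedent; the one ending more conclusively (perfect authentic cadence) is the consequent. The antecedent is measures 45–47.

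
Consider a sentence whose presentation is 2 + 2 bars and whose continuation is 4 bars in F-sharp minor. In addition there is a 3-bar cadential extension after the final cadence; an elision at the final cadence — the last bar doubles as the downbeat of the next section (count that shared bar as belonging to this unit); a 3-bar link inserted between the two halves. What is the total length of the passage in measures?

14 measures

Basic sentence: 2 + 2 + 4 = 8 bars.
8 (basic form) + 3 (cadential extension) + 3 (link) = 14.
The elision shares a bar with the next section but does not change this unit's count.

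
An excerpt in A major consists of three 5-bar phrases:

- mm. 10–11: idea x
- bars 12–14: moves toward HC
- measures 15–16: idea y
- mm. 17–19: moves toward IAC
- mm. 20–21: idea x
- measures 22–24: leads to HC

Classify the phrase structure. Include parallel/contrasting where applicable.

The final phrase closes with a half cadence, which is not stronger than the preceding imperfect authentic cadence; the 3 phrases lack an overall antecedent–consequent design and so form a phrase group.

phrase group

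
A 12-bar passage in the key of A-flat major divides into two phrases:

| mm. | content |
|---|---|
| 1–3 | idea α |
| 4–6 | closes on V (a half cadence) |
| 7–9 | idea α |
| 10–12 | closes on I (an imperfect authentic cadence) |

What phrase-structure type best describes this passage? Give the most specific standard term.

Phrase 1 ends with a half cadence (weaker) and phrase 2 with an imperfect authentic cadence (stronger): antecedent + consequent = a period.
The two phrases open with the same material (α / α), so the period is parallel.

parallel period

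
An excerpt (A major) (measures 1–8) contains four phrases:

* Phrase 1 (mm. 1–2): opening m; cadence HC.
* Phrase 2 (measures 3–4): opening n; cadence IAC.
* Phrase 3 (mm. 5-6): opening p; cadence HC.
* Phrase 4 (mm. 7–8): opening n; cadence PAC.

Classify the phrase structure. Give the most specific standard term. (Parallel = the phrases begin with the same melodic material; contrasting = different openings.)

Four phrases in two halves: the first half (mm. 1-4) ends with an imperfect authentic cadence, the second (mm. 5–8) with a perfect authentic cadence — a large antecedent–consequent pair, i.e. a double period.
Phrase 3 begins with different material from phrase 1, making it contrasting.

contrasting double period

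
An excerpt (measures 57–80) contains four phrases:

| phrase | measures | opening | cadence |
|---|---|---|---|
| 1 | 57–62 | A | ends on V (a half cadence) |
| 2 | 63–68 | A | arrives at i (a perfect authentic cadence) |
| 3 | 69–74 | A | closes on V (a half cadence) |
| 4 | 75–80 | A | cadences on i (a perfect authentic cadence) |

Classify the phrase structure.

The cadence pattern HC–PAC–HC–PAC is weak–strong twice, and phrases 3–4 restate phrases 1–2: a period heard twice, not a double period (which would end weakly at phrase 2).

repeated period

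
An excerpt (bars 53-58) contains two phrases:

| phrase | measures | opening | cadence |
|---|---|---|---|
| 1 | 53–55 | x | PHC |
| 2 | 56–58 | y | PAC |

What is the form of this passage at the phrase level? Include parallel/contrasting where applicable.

Phrase 1 ends with a Phrygian half cadence (weaker) and phrase 2 with a perfect authentic cadence (stronger): antecedent + consequent = a period.
The two phrases open with different material (x / y), so the period is contrasting.

contrasting period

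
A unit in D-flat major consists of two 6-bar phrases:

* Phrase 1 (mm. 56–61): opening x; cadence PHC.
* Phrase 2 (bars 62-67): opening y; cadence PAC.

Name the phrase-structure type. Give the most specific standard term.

contrasting period

Phrase 1 ends with a Phrygian half cadence (weaker) and phrase 2 with a perfect authentic cadence (stronger): antecedent + consequent = a period.
The two phrases open with different material (x / y), so the period is contrasting.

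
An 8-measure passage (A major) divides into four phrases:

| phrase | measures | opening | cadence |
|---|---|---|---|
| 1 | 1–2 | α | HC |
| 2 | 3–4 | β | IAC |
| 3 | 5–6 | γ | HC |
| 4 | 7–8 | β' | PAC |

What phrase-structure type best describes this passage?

contrasting double period

Four phrases in two halves: the first half (mm. 1–4) ends with an imperfect authentic cadence, the second (bars 5–8) with a perfect authentic cadence — a large antecedent–consequent pair, i.e. a double period.
Phrase 3 begins with different material from phrase 1, making it contrasting.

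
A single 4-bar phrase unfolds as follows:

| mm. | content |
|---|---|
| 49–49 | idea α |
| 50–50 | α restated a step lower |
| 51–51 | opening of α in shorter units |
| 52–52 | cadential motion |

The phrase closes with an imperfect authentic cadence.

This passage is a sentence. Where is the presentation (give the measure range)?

measures 49–50

The presentation of a sentence is the basic idea (m. 49) plus its repetition (bar 50); the presentation is therefore mm. 49-50.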